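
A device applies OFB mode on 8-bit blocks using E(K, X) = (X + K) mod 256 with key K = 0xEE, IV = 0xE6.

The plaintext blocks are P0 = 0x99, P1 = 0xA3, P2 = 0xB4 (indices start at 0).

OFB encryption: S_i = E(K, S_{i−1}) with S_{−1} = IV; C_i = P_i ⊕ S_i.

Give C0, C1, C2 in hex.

C0 = 0x4D, C1 = 0x61, C2 = 0x04

C0: S = E(K, 0xE6) = 0xD4; 0x99 ⊕ 0xD4 = 0x4D.
C1: S = E(K, 0xD4) = 0xC2; 0xA3 ⊕ 0xC2 = 0x61.
C2: S = E(K, 0xC2) = 0xB0; 0xB4 ⊕ 0xB0 = 0x04.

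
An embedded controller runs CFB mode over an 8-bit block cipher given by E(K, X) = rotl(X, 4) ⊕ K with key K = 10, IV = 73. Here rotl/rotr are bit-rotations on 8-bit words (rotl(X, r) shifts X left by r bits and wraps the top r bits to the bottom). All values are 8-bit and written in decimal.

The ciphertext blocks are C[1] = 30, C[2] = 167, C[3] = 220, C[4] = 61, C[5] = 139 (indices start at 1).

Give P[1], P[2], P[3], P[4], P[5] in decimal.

P[1] = 128, P[2] = 76, P[3] = 172, P[4] = 250, P[5] = 82

CFB decryption: P_i = C_i ⊕ E(K, C_{i−1}), with C_{0} = IV.
P[1]: E(K, 73) = 158; 30 ⊕ 158 = 128.
P[2]: E(K, 30) = 235; 167 ⊕ 235 = 76.
P[3]: E(K, 167) = 112; 220 ⊕ 112 = 172.
P[4]: E(K, 220) = 199; 61 ⊕ 199 = 250.
P[5]: E(K, 61) = 217; 139 ⊕ 217 = 82.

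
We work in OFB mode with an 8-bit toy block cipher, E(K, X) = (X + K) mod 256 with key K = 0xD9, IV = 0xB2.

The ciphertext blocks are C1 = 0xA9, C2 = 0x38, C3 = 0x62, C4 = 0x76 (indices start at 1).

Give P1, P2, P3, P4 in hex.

OFB decryption: S_i = E(K, S_{i−1}) with S_{0} = IV; P_i = C_i ⊕ S_i.
P1: S = E(K, 0xB2) = 0x8B; 0xA9 ⊕ 0x8B = 0x22.
P2: S = E(K, 0x8B) = 0x64; 0x38 ⊕ 0x64 = 0x5C.
P3: S = E(K, 0x64) = 0x3D; 0x62 ⊕ 0x3D = 0x5F.
P4: S = E(K, 0x3D) = 0x16; 0x76 ⊕ 0x16 = 0x60.

P1 = 0x22, P2 = 0x5C, P3 = 0x5F, P4 = 0x60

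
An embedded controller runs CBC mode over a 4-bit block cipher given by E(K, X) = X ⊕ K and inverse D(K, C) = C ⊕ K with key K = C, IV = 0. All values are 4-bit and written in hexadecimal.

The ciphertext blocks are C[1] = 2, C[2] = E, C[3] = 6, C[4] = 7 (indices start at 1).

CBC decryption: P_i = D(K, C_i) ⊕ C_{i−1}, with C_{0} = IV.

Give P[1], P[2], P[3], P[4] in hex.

P[1] = E, P[2] = 0, P[3] = 4, P[4] = D

P[1]: D(K, 2) = E; E ⊕ 0 = E.
P[2]: D(K, E) = 2; 2 ⊕ 2 = 0.
P[3]: D(K, 6) = A; A ⊕ E = 4.
P[4]: D(K, 7) = B; B ⊕ 6 = D.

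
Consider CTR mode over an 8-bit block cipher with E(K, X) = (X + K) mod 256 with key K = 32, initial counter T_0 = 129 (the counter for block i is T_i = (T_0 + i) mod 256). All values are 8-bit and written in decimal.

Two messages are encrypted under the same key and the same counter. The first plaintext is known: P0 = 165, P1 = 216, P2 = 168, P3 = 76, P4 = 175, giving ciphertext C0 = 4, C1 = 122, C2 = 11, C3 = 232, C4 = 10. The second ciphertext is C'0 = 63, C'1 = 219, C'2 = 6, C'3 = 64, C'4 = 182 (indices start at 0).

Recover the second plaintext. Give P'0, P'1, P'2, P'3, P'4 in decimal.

P'0 = 158, P'1 = 121, P'2 = 165, P'3 = 228, P'4 = 19

In CTR with a reused counter, both messages share the same keystream S_i, so C_i ⊕ C'_i = P_i ⊕ P'_i and thus P'_i = P_i ⊕ C_i ⊕ C'_i.
P'0: 165 ⊕ 4 ⊕ 63 = 158.
P'1: 216 ⊕ 122 ⊕ 219 = 121.
P'2: 168 ⊕ 11 ⊕ 6 = 165.
P'3: 76 ⊕ 232 ⊕ 64 = 228.
P'4: 175 ⊕ 10 ⊕ 182 = 19.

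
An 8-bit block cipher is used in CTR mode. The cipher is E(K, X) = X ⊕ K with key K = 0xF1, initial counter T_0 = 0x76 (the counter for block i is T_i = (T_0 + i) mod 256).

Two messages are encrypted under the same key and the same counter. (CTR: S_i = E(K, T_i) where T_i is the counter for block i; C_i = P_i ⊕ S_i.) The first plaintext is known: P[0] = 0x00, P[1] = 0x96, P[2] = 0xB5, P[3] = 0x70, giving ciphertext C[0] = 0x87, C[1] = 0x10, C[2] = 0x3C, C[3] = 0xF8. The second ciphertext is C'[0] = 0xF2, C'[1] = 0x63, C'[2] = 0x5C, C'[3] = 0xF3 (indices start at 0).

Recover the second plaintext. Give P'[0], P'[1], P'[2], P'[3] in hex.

P'[0] = 0x75, P'[1] = 0xE5, P'[2] = 0xD5, P'[3] = 0x7B

In CTR with a reused counter, both messages share the same keystream S_i, so C_i ⊕ C'_i = P_i ⊕ P'_i and thus P'_i = P_i ⊕ C_i ⊕ C'_i.
P'[0]: 0x00 ⊕ 0x87 ⊕ 0xF2 = 0x75.
P'[1]: 0x96 ⊕ 0x10 ⊕ 0x63 = 0xE5.
P'[2]: 0xB5 ⊕ 0x3C ⊕ 0x5C = 0xD5.
P'[3]: 0x70 ⊕ 0xF8 ⊕ 0xF3 = 0x7B.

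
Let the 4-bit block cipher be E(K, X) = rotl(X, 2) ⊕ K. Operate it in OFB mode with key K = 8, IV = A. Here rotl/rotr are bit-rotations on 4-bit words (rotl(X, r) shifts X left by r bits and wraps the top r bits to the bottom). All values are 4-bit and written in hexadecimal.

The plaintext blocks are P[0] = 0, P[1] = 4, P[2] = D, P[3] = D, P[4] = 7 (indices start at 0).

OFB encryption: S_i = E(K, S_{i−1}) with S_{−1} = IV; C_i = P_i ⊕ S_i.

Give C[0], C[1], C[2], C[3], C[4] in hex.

C[0] = 2, C[1] = 4, C[2] = 5, C[3] = 7, C[4] = 5

C[0]: S = E(K, A) = 2; 0 ⊕ 2 = 2.
C[1]: S = E(K, 2) = 0; 4 ⊕ 0 = 4.
C[2]: S = E(K, 0) = 8; D ⊕ 8 = 5.
C[3]: S = E(K, 8) = A; D ⊕ A = 7.
C[4]: S = E(K, A) = 2; 7 ⊕ 2 = 5.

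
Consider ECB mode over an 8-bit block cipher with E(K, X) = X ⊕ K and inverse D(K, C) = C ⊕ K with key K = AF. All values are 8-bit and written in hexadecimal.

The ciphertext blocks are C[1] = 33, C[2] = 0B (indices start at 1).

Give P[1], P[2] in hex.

ECB decryption: P_i = D(K, C_i).
P[1]: D(K, 33) = 9C.
P[2]: D(K, 0B) = A4.

P[1] = 9C, P[2] = A4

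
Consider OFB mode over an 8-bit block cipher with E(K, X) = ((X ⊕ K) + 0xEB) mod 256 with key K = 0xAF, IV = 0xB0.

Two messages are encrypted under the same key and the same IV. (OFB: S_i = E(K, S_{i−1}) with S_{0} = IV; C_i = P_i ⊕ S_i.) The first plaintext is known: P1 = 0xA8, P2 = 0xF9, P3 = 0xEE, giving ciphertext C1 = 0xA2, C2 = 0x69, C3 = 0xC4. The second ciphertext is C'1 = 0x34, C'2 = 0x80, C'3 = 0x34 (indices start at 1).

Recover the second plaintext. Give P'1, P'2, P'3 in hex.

P'1 = 0x3E, P'2 = 0x10, P'3 = 0x1E

In OFB with a reused IV, both messages share the same keystream S_i, so C_i ⊕ C'_i = P_i ⊕ P'_i and thus P'_i = P_i ⊕ C_i ⊕ C'_i.
P'1: 0xA8 ⊕ 0xA2 ⊕ 0x34 = 0x3E.
P'2: 0xF9 ⊕ 0x69 ⊕ 0x80 = 0x10.
P'3: 0xEE ⊕ 0xC4 ⊕ 0x34 = 0x1E.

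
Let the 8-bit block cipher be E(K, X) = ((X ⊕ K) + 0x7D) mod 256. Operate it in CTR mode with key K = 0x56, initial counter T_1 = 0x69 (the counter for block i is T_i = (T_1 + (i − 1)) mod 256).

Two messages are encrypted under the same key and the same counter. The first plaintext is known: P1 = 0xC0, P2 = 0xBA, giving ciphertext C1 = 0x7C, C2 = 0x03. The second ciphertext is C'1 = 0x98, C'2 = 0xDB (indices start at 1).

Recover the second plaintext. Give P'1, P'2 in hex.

In CTR with a reused counter, both messages share the same keystream S_i, so C_i ⊕ C'_i = P_i ⊕ P'_i and thus P'_i = P_i ⊕ C_i ⊕ C'_i.
P'1: 0xC0 ⊕ 0x7C ⊕ 0x98 = 0x24.
P'2: 0xBA ⊕ 0x03 ⊕ 0xDB = 0x62.

P'1 = 0x24, P'2 = 0x62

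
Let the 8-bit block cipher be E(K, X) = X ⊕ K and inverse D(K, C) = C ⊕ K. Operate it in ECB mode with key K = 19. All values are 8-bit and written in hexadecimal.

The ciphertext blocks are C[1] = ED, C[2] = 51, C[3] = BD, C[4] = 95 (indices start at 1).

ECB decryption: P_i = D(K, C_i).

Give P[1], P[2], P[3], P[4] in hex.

P[1] = F4, P[2] = 48, P[3] = A4, P[4] = 8C

P[1]: D(K, ED) = F4.
P[2]: D(K, 51) = 48.
P[3]: D(K, BD) = A4.
P[4]: D(K, 95) = 8C.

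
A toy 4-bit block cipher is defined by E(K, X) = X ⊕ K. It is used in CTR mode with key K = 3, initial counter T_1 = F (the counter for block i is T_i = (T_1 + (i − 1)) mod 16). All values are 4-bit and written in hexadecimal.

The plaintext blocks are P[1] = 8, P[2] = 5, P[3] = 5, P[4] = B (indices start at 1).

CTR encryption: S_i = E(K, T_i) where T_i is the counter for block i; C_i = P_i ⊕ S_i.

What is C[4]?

C[1]: T = F, S = E(K, T) = C; 8 ⊕ C = 4.
C[2]: T = 0, S = E(K, T) = 3; 5 ⊕ 3 = 6.
C[3]: T = 1, S = E(K, T) = 2; 5 ⊕ 2 = 7.
C[4]: T = 2, S = E(K, T) = 1; B ⊕ 1 = A.

C[4] = A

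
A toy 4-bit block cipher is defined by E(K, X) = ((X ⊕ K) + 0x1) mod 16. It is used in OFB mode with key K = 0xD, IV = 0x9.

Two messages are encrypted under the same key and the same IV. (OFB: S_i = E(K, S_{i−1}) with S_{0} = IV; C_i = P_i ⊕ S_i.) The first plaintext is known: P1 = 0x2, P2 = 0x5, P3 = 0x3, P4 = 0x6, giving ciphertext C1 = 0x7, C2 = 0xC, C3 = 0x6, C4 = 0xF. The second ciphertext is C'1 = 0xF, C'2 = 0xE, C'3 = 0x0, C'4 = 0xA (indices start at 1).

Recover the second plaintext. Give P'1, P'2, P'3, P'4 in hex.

In OFB with a reused IV, both messages share the same keystream S_i, so C_i ⊕ C'_i = P_i ⊕ P'_i and thus P'_i = P_i ⊕ C_i ⊕ C'_i.
P'1: 0x2 ⊕ 0x7 ⊕ 0xF = 0xA.
P'2: 0x5 ⊕ 0xC ⊕ 0xE = 0x7.
P'3: 0x3 ⊕ 0x6 ⊕ 0x0 = 0x5.
P'4: 0x6 ⊕ 0xF ⊕ 0xA = 0x3.

P'1 = 0xA, P'2 = 0x7, P'3 = 0x5, P'4 = 0x3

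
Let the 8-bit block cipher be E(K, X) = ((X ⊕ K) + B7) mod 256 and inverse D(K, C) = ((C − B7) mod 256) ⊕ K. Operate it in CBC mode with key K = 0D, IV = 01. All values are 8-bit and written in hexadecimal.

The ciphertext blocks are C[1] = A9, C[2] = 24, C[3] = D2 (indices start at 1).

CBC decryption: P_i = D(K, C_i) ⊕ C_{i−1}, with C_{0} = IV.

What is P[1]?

P[1] = FE

P[1]: D(K, A9) = FF; FF ⊕ 01 = FE.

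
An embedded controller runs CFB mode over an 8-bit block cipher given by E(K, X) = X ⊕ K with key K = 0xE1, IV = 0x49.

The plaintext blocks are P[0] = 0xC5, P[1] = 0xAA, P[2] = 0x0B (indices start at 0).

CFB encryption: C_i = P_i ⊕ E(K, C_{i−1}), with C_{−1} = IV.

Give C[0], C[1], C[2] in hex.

C[0]: E(K, 0x49) = 0xA8; 0xC5 ⊕ 0xA8 = 0x6D.
C[1]: E(K, 0x6D) = 0x8C; 0xAA ⊕ 0x8C = 0x26.
C[2]: E(K, 0x26) = 0xC7; 0x0B ⊕ 0xC7 = 0xCC.

C[0] = 0x6D, C[1] = 0x26, C[2] = 0xCC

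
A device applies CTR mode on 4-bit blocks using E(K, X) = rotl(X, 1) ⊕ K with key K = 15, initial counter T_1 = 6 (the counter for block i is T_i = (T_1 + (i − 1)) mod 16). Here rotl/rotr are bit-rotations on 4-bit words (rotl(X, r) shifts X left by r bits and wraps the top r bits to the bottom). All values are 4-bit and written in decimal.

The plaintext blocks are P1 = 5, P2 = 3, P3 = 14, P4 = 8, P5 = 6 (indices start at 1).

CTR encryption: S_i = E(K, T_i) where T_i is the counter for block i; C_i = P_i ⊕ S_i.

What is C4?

C4 = 4

C1: T = 6, S = E(K, T) = 3; 5 ⊕ 3 = 6.
C2: T = 7, S = E(K, T) = 1; 3 ⊕ 1 = 2.
C3: T = 8, S = E(K, T) = 14; 14 ⊕ 14 = 0.
C4: T = 9, S = E(K, T) = 12; 8 ⊕ 12 = 4.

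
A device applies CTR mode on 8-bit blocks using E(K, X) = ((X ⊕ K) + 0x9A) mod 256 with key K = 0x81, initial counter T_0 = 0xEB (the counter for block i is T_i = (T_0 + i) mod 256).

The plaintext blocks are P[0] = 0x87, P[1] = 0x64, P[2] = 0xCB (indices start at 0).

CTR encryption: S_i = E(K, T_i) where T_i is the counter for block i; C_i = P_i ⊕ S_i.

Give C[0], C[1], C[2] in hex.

C[0] = 0x83, C[1] = 0x63, C[2] = 0xCD

C[0]: T = 0xEB, S = E(K, T) = 0x04; 0x87 ⊕ 0x04 = 0x83.
C[1]: T = 0xEC, S = E(K, T) = 0x07; 0x64 ⊕ 0x07 = 0x63.
C[2]: T = 0xED, S = E(K, T) = 0x06; 0xCB ⊕ 0x06 = 0xCD.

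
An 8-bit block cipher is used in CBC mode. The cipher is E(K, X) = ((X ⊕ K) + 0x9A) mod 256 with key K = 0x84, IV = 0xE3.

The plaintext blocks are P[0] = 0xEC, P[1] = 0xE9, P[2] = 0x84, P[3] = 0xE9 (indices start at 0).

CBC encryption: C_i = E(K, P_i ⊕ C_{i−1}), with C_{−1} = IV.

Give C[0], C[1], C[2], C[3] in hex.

C[0] = 0x25, C[1] = 0xE2, C[2] = 0x7C, C[3] = 0xAB

C[0]: P[0] ⊕ 0xE3 = 0x0F; E(K, 0x0F) = 0x25.
C[1]: P[1] ⊕ 0x25 = 0xCC; E(K, 0xCC) = 0xE2.
C[2]: P[2] ⊕ 0xE2 = 0x66; E(K, 0x66) = 0x7C.
C[3]: P[3] ⊕ 0x7C = 0x95; E(K, 0x95) = 0xAB.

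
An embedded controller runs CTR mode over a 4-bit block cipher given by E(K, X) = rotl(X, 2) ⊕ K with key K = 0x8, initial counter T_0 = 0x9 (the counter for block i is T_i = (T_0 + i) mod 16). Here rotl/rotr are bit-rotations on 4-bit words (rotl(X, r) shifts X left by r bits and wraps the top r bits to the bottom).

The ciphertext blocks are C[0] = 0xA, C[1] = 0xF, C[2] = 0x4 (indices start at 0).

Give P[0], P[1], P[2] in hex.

CTR decryption: S_i = E(K, T_i) where T_i is the counter for block i; P_i = C_i ⊕ S_i.
P[0]: T = 0x9, S = E(K, T) = 0xE; 0xA ⊕ 0xE = 0x4.
P[1]: T = 0xA, S = E(K, T) = 0x2; 0xF ⊕ 0x2 = 0xD.
P[2]: T = 0xB, S = E(K, T) = 0x6; 0x4 ⊕ 0x6 = 0x2.

P[0] = 0x4, P[1] = 0xD, P[2] = 0x2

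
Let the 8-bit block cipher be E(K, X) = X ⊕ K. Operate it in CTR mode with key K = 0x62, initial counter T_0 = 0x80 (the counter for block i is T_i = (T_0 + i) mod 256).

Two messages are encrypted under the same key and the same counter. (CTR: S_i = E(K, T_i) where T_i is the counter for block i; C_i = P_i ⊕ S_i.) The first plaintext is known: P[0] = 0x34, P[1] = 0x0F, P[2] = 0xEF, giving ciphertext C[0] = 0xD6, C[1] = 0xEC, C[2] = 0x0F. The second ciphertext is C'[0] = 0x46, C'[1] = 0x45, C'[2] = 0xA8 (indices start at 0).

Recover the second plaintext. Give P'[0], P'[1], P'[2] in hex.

P'[0] = 0xA4, P'[1] = 0xA6, P'[2] = 0x48

In CTR with a reused counter, both messages share the same keystream S_i, so C_i ⊕ C'_i = P_i ⊕ P'_i and thus P'_i = P_i ⊕ C_i ⊕ C'_i.
P'[0]: 0x34 ⊕ 0xD6 ⊕ 0x46 = 0xA4.
P'[1]: 0x0F ⊕ 0xEC ⊕ 0x45 = 0xA6.
P'[2]: 0xEF ⊕ 0x0F ⊕ 0xA8 = 0x48.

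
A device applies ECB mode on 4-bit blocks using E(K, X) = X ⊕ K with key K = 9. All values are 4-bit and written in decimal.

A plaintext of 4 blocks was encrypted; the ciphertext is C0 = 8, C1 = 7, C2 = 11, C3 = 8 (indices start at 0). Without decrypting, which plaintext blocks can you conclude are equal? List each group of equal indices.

P0 = P3

ECB encrypts each block independently with the same key, so equal ciphertext blocks imply equal plaintext blocks.
C0 = C3 = 8, so P0 = P3.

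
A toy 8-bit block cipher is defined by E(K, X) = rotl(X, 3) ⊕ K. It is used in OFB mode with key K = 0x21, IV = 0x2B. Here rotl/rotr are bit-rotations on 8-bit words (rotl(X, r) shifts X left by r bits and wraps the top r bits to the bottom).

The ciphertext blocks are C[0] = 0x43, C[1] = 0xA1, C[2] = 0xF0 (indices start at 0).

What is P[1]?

P[1] = 0x43

OFB decryption: S_i = E(K, S_{i−1}) with S_{−1} = IV; P_i = C_i ⊕ S_i.
P[0]: S = E(K, 0x2B) = 0x78; 0x43 ⊕ 0x78 = 0x3B.
P[1]: S = E(K, 0x78) = 0xE2; 0xA1 ⊕ 0xE2 = 0x43.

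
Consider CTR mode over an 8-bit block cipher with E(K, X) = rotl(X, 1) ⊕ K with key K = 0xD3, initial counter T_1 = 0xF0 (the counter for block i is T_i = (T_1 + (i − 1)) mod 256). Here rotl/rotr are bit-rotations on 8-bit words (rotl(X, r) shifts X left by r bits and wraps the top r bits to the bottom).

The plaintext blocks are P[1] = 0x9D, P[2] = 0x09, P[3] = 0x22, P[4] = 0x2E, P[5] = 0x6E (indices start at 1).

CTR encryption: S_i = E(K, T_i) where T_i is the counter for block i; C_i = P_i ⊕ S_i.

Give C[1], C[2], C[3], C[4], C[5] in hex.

C[1] = 0xAF, C[2] = 0x39, C[3] = 0x14, C[4] = 0x1A, C[5] = 0x54

C[1]: T = 0xF0, S = E(K, T) = 0x32; 0x9D ⊕ 0x32 = 0xAF.
C[2]: T = 0xF1, S = E(K, T) = 0x30; 0x09 ⊕ 0x30 = 0x39.
C[3]: T = 0xF2, S = E(K, T) = 0x36; 0x22 ⊕ 0x36 = 0x14.
C[4]: T = 0xF3, S = E(K, T) = 0x34; 0x2E ⊕ 0x34 = 0x1A.
C[5]: T = 0xF4, S = E(K, T) = 0x3A; 0x6E ⊕ 0x3A = 0x54.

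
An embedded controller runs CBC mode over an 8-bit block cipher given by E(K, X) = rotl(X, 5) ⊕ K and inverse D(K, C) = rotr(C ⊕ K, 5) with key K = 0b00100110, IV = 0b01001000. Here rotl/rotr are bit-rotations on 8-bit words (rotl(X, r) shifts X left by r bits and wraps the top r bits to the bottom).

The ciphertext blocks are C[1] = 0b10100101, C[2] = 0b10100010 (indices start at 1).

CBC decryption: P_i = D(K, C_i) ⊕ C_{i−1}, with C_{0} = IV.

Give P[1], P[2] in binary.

P[1] = 0b01010100, P[2] = 0b10000001

P[1]: D(K, 0b10100101) = 0b00011100; 0b00011100 ⊕ 0b01001000 = 0b01010100.
P[2]: D(K, 0b10100010) = 0b00100100; 0b00100100 ⊕ 0b10100101 = 0b10000001.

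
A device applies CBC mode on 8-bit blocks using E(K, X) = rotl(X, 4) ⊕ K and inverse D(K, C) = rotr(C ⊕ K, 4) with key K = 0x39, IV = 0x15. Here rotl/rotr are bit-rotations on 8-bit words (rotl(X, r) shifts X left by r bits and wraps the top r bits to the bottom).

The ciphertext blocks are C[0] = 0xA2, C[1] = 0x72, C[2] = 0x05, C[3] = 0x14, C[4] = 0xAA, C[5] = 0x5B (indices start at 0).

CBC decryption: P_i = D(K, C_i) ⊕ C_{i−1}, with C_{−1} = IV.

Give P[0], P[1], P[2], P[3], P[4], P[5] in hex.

P[0]: D(K, 0xA2) = 0xB9; 0xB9 ⊕ 0x15 = 0xAC.
P[1]: D(K, 0x72) = 0xB4; 0xB4 ⊕ 0xA2 = 0x16.
P[2]: D(K, 0x05) = 0xC3; 0xC3 ⊕ 0x72 = 0xB1.
P[3]: D(K, 0x14) = 0xD2; 0xD2 ⊕ 0x05 = 0xD7.
P[4]: D(K, 0xAA) = 0x39; 0x39 ⊕ 0x14 = 0x2D.
P[5]: D(K, 0x5B) = 0x26; 0x26 ⊕ 0xAA = 0x8C.

P[0] = 0xAC, P[1] = 0x16, P[2] = 0xB1, P[3] = 0xD7, P[4] = 0x2D, P[5] = 0x8C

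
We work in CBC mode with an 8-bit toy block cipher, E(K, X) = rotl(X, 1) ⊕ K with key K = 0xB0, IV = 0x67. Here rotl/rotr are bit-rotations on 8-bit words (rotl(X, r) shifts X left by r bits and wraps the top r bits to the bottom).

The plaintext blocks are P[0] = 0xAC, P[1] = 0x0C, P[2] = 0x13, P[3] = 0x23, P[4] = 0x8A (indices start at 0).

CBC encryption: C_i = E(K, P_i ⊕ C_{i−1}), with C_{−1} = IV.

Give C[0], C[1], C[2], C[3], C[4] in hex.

C[0]: P[0] ⊕ 0x67 = 0xCB; E(K, 0xCB) = 0x27.
C[1]: P[1] ⊕ 0x27 = 0x2B; E(K, 0x2B) = 0xE6.
C[2]: P[2] ⊕ 0xE6 = 0xF5; E(K, 0xF5) = 0x5B.
C[3]: P[3] ⊕ 0x5B = 0x78; E(K, 0x78) = 0x40.
C[4]: P[4] ⊕ 0x40 = 0xCA; E(K, 0xCA) = 0x25.

C[0] = 0x27, C[1] = 0xE6, C[2] = 0x5B, C[3] = 0x40, C[4] = 0x25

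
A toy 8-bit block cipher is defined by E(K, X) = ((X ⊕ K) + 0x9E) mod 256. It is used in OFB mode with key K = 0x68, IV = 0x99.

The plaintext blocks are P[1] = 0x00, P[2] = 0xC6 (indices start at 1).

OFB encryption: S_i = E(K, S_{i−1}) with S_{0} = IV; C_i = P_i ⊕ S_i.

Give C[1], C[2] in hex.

C[1] = 0x8F, C[2] = 0x43

C[1]: S = E(K, 0x99) = 0x8F; 0x00 ⊕ 0x8F = 0x8F.
C[2]: S = E(K, 0x8F) = 0x85; 0xC6 ⊕ 0x85 = 0x43.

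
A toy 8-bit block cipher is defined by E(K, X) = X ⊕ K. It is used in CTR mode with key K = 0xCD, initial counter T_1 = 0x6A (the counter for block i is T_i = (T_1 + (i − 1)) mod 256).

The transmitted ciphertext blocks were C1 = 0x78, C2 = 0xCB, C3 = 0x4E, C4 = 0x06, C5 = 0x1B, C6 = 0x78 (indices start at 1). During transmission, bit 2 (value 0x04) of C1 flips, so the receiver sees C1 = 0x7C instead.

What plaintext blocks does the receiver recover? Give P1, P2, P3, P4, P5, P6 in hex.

CTR decryption: S_i = E(K, T_i) where T_i is the counter for block i; P_i = C_i ⊕ S_i.
Only C1 changed, to 0x7C. In CTR, a change in C_i flips the same bit in P_i only; the keystream is unaffected. Decrypting the received ciphertext:
P1: T = 0x6A, S = E(K, T) = 0xA7; 0x7C ⊕ 0xA7 = 0xDB.
P2: T = 0x6B, S = E(K, T) = 0xA6; 0xCB ⊕ 0xA6 = 0x6D.
P3: T = 0x6C, S = E(K, T) = 0xA1; 0x4E ⊕ 0xA1 = 0xEF.
P4: T = 0x6D, S = E(K, T) = 0xA0; 0x06 ⊕ 0xA0 = 0xA6.
P5: T = 0x6E, S = E(K, T) = 0xA3; 0x1B ⊕ 0xA3 = 0xB8.
P6: T = 0x6F, S = E(K, T) = 0xA2; 0x78 ⊕ 0xA2 = 0xDA.
Blocks that differ from the original plaintext: P1.

P1 = 0xDB, P2 = 0x6D, P3 = 0xEF, P4 = 0xA6, P5 = 0xB8, P6 = 0xDA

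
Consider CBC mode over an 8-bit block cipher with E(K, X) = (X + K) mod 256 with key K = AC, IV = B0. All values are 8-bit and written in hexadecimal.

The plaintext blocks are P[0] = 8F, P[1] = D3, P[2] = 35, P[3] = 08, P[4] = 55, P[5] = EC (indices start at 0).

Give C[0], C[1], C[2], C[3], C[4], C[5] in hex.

CBC encryption: C_i = E(K, P_i ⊕ C_{i−1}), with C_{−1} = IV.
C[0]: P[0] ⊕ B0 = 3F; E(K, 3F) = EB.
C[1]: P[1] ⊕ EB = 38; E(K, 38) = E4.
C[2]: P[2] ⊕ E4 = D1; E(K, D1) = 7D.
C[3]: P[3] ⊕ 7D = 75; E(K, 75) = 21.
C[4]: P[4] ⊕ 21 = 74; E(K, 74) = 20.
C[5]: P[5] ⊕ 20 = CC; E(K, CC) = 78.

C[0] = EB, C[1] = E4, C[2] = 7D, C[3] = 21, C[4] = 20, C[5] = 78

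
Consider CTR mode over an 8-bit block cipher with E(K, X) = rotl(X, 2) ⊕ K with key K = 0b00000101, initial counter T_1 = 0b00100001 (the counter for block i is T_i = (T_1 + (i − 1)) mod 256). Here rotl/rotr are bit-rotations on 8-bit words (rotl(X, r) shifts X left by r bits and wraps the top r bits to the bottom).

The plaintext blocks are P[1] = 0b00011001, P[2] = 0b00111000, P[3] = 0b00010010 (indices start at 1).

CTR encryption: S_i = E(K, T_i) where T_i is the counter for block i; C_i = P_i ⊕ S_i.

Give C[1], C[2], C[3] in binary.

C[1] = 0b10011000, C[2] = 0b10110101, C[3] = 0b10011011

C[1]: T = 0b00100001, S = E(K, T) = 0b10000001; 0b00011001 ⊕ 0b10000001 = 0b10011000.
C[2]: T = 0b00100010, S = E(K, T) = 0b10001101; 0b00111000 ⊕ 0b10001101 = 0b10110101.
C[3]: T = 0b00100011, S = E(K, T) = 0b10001001; 0b00010010 ⊕ 0b10001001 = 0b10011011.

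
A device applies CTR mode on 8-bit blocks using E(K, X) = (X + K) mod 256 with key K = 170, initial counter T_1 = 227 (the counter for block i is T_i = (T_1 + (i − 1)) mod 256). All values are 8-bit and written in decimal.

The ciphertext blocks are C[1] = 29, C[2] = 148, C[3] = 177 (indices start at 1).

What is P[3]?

CTR decryption: S_i = E(K, T_i) where T_i is the counter for block i; P_i = C_i ⊕ S_i.
P[3]: T = 229, S = E(K, T) = 143; 177 ⊕ 143 = 62.

P[3] = 62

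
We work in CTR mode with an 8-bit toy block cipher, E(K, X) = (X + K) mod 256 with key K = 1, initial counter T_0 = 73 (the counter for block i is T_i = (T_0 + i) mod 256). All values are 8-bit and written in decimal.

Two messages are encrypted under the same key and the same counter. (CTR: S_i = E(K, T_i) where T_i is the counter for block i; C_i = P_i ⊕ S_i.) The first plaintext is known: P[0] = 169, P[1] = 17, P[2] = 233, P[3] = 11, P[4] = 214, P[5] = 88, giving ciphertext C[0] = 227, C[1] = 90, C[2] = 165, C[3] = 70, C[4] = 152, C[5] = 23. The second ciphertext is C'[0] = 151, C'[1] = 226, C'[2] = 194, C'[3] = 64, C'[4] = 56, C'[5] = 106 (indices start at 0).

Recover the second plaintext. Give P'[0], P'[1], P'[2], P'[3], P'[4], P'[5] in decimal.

In CTR with a reused counter, both messages share the same keystream S_i, so C_i ⊕ C'_i = P_i ⊕ P'_i and thus P'_i = P_i ⊕ C_i ⊕ C'_i.
P'[0]: 169 ⊕ 227 ⊕ 151 = 221.
P'[1]: 17 ⊕ 90 ⊕ 226 = 169.
P'[2]: 233 ⊕ 165 ⊕ 194 = 142.
P'[3]: 11 ⊕ 70 ⊕ 64 = 13.
P'[4]: 214 ⊕ 152 ⊕ 56 = 118.
P'[5]: 88 ⊕ 23 ⊕ 106 = 37.

P'[0] = 221, P'[1] = 169, P'[2] = 142, P'[3] = 13, P'[4] = 118, P'[5] = 37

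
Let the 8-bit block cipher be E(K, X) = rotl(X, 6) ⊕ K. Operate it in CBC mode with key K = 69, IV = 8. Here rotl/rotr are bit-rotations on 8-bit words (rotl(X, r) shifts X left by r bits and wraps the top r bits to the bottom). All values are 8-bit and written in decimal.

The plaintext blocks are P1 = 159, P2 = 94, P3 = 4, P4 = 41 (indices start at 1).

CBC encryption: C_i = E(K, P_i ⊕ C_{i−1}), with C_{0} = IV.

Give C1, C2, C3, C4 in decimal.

C1 = 160, C2 = 250, C3 = 250, C4 = 177

C1: P1 ⊕ 8 = 151; E(K, 151) = 160.
C2: P2 ⊕ 160 = 254; E(K, 254) = 250.
C3: P3 ⊕ 250 = 254; E(K, 254) = 250.
C4: P4 ⊕ 250 = 211; E(K, 211) = 177.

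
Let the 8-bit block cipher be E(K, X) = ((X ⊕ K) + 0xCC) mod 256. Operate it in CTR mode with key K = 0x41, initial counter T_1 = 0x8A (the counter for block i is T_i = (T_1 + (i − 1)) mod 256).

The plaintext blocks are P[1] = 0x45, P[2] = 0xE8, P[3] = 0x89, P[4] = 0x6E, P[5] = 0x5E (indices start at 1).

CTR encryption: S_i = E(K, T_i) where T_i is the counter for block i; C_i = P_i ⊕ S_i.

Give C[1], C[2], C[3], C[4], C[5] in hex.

C[1]: T = 0x8A, S = E(K, T) = 0x97; 0x45 ⊕ 0x97 = 0xD2.
C[2]: T = 0x8B, S = E(K, T) = 0x96; 0xE8 ⊕ 0x96 = 0x7E.
C[3]: T = 0x8C, S = E(K, T) = 0x99; 0x89 ⊕ 0x99 = 0x10.
C[4]: T = 0x8D, S = E(K, T) = 0x98; 0x6E ⊕ 0x98 = 0xF6.
C[5]: T = 0x8E, S = E(K, T) = 0x9B; 0x5E ⊕ 0x9B = 0xC5.

C[1] = 0xD2, C[2] = 0x7E, C[3] = 0x10, C[4] = 0xF6, C[5] = 0xC5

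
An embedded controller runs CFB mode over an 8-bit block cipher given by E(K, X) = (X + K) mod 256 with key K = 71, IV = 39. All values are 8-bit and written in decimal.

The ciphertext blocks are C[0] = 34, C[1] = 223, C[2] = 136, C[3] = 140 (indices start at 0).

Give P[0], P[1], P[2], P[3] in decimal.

CFB decryption: P_i = C_i ⊕ E(K, C_{i−1}), with C_{−1} = IV.
P[0]: E(K, 39) = 110; 34 ⊕ 110 = 76.
P[1]: E(K, 34) = 105; 223 ⊕ 105 = 182.
P[2]: E(K, 223) = 38; 136 ⊕ 38 = 174.
P[3]: E(K, 136) = 207; 140 ⊕ 207 = 67.

P[0] = 76, P[1] = 182, P[2] = 174, P[3] = 67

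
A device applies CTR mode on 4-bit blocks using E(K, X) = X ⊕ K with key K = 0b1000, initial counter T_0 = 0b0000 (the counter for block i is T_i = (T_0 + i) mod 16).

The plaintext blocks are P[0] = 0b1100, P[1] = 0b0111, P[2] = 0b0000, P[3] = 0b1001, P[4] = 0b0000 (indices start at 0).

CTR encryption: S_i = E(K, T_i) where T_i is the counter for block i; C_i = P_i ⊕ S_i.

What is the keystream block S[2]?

0b1010

C[0]: T = 0b0000, S = E(K, T) = 0b1000; 0b1100 ⊕ 0b1000 = 0b0100.
C[1]: T = 0b0001, S = E(K, T) = 0b1001; 0b0111 ⊕ 0b1001 = 0b1110.
C[2]: T = 0b0010, S = E(K, T) = 0b1010; 0b0000 ⊕ 0b1010 = 0b1010.
So S[2] = 0b1010.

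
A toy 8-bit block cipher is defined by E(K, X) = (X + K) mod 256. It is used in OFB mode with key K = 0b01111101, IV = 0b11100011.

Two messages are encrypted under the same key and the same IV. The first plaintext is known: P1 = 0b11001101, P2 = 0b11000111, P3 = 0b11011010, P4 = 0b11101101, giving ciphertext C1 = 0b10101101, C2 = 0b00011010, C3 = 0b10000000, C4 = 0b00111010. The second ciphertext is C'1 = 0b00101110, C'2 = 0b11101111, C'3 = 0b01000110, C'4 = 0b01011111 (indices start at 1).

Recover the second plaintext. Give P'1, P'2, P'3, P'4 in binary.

P'1 = 0b01001110, P'2 = 0b00110010, P'3 = 0b00011100, P'4 = 0b10001000

In OFB with a reused IV, both messages share the same keystream S_i, so C_i ⊕ C'_i = P_i ⊕ P'_i and thus P'_i = P_i ⊕ C_i ⊕ C'_i.
P'1: 0b11001101 ⊕ 0b10101101 ⊕ 0b00101110 = 0b01001110.
P'2: 0b11000111 ⊕ 0b00011010 ⊕ 0b11101111 = 0b00110010.
P'3: 0b11011010 ⊕ 0b10000000 ⊕ 0b01000110 = 0b00011100.
P'4: 0b11101101 ⊕ 0b00111010 ⊕ 0b01011111 = 0b10001000.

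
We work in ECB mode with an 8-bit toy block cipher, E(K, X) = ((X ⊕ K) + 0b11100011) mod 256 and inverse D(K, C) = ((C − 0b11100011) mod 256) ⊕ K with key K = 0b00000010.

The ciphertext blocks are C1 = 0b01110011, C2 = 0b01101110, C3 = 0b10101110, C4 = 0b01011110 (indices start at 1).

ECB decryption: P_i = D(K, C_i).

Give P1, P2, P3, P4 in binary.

P1: D(K, 0b01110011) = 0b10010010.
P2: D(K, 0b01101110) = 0b10001001.
P3: D(K, 0b10101110) = 0b11001001.
P4: D(K, 0b01011110) = 0b01111001.

P1 = 0b10010010, P2 = 0b10001001, P3 = 0b11001001, P4 = 0b01111001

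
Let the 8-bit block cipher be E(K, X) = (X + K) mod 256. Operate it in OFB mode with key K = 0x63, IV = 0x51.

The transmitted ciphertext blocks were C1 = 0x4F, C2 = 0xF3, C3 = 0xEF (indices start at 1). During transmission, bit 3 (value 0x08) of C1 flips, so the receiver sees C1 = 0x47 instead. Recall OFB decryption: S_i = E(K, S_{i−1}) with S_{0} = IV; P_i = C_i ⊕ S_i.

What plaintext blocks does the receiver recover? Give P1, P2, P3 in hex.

P1 = 0xF3, P2 = 0xE4, P3 = 0x95

Only C1 changed, to 0x47. In OFB, a change in C_i flips the same bit in P_i only; the keystream is unaffected. Decrypting the received ciphertext:
P1: S = E(K, 0x51) = 0xB4; 0x47 ⊕ 0xB4 = 0xF3.
P2: S = E(K, 0xB4) = 0x17; 0xF3 ⊕ 0x17 = 0xE4.
P3: S = E(K, 0x17) = 0x7A; 0xEF ⊕ 0x7A = 0x95.
Blocks that differ from the original plaintext: P1.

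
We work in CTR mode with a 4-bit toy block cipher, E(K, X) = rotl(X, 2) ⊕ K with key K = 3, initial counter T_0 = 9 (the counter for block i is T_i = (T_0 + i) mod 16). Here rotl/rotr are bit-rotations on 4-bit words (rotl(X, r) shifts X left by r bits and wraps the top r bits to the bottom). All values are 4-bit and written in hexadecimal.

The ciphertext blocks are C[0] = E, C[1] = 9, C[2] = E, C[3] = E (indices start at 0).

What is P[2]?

P[2] = 3

CTR decryption: S_i = E(K, T_i) where T_i is the counter for block i; P_i = C_i ⊕ S_i.
P[2]: T = B, S = E(K, T) = D; E ⊕ D = 3.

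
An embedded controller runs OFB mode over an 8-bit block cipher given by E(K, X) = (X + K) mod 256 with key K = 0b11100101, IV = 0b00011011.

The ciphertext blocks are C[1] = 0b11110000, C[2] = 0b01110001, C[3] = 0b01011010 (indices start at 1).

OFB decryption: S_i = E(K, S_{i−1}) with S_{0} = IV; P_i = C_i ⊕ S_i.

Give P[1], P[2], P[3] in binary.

P[1] = 0b11110000, P[2] = 0b10010100, P[3] = 0b10010000

P[1]: S = E(K, 0b00011011) = 0b00000000; 0b11110000 ⊕ 0b00000000 = 0b11110000.
P[2]: S = E(K, 0b00000000) = 0b11100101; 0b01110001 ⊕ 0b11100101 = 0b10010100.
P[3]: S = E(K, 0b11100101) = 0b11001010; 0b01011010 ⊕ 0b11001010 = 0b10010000.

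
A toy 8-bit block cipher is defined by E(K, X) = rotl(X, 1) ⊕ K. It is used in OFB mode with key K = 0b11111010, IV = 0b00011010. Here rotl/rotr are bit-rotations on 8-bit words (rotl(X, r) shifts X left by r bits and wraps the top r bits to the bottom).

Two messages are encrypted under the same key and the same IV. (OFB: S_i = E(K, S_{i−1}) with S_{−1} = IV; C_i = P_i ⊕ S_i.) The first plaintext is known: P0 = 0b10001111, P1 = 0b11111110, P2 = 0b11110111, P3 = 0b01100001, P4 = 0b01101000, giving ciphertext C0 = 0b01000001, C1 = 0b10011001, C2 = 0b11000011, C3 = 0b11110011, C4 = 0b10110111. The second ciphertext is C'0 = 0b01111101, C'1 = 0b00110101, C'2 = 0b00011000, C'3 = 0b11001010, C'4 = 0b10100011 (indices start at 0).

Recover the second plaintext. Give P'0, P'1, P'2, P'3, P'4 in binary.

In OFB with a reused IV, both messages share the same keystream S_i, so C_i ⊕ C'_i = P_i ⊕ P'_i and thus P'_i = P_i ⊕ C_i ⊕ C'_i.
P'0: 0b10001111 ⊕ 0b01000001 ⊕ 0b01111101 = 0b10110011.
P'1: 0b11111110 ⊕ 0b10011001 ⊕ 0b00110101 = 0b01010010.
P'2: 0b11110111 ⊕ 0b11000011 ⊕ 0b00011000 = 0b00101100.
P'3: 0b01100001 ⊕ 0b11110011 ⊕ 0b11001010 = 0b01011000.
P'4: 0b01101000 ⊕ 0b10110111 ⊕ 0b10100011 = 0b01111100.

P'0 = 0b10110011, P'1 = 0b01010010, P'2 = 0b00101100, P'3 = 0b01011000, P'4 = 0b01111100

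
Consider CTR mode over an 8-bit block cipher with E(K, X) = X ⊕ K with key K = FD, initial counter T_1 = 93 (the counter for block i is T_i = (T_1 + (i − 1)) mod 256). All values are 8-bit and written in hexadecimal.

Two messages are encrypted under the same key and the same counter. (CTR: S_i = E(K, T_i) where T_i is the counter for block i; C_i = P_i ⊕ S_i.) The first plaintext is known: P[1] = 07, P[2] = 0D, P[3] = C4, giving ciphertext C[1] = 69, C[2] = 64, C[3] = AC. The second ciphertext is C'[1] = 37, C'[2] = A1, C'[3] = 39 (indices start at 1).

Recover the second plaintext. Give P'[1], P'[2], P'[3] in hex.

P'[1] = 59, P'[2] = C8, P'[3] = 51

In CTR with a reused counter, both messages share the same keystream S_i, so C_i ⊕ C'_i = P_i ⊕ P'_i and thus P'_i = P_i ⊕ C_i ⊕ C'_i.
P'[1]: 07 ⊕ 69 ⊕ 37 = 59.
P'[2]: 0D ⊕ 64 ⊕ A1 = C8.
P'[3]: C4 ⊕ AC ⊕ 39 = 51.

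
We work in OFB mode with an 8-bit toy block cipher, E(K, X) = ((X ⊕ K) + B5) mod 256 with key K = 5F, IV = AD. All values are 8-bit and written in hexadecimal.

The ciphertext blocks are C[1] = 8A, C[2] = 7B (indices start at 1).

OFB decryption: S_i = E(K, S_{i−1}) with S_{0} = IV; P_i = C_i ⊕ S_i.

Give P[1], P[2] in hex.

P[1]: S = E(K, AD) = A7; 8A ⊕ A7 = 2D.
P[2]: S = E(K, A7) = AD; 7B ⊕ AD = D6.

P[1] = 2D, P[2] = D6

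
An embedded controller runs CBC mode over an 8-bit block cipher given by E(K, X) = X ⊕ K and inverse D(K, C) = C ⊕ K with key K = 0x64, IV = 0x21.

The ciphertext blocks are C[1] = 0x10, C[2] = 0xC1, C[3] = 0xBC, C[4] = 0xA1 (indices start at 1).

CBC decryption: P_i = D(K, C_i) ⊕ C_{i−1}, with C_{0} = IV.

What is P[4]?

P[4] = 0x79

P[4]: D(K, 0xA1) = 0xC5; 0xC5 ⊕ 0xBC = 0x79.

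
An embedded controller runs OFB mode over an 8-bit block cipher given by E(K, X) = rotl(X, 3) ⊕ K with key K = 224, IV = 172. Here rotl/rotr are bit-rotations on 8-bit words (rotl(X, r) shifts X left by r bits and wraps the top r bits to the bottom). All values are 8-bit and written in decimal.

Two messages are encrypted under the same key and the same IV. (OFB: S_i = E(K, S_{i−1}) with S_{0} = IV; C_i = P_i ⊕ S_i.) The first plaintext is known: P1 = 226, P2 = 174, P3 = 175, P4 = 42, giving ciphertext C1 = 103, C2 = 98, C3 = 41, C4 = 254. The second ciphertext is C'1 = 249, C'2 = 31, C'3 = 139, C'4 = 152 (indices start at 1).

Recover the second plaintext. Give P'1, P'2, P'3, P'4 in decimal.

P'1 = 124, P'2 = 211, P'3 = 13, P'4 = 76

In OFB with a reused IV, both messages share the same keystream S_i, so C_i ⊕ C'_i = P_i ⊕ P'_i and thus P'_i = P_i ⊕ C_i ⊕ C'_i.
P'1: 226 ⊕ 103 ⊕ 249 = 124.
P'2: 174 ⊕ 98 ⊕ 31 = 211.
P'3: 175 ⊕ 41 ⊕ 139 = 13.
P'4: 42 ⊕ 254 ⊕ 152 = 76.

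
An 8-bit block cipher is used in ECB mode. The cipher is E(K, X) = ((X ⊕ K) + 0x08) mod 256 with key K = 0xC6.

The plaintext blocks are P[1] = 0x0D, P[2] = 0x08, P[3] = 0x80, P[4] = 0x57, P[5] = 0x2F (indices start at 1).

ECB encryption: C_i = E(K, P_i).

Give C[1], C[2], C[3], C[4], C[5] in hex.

C[1]: E(K, 0x0D) = 0xD3.
C[2]: E(K, 0x08) = 0xD6.
C[3]: E(K, 0x80) = 0x4E.
C[4]: E(K, 0x57) = 0x99.
C[5]: E(K, 0x2F) = 0xF1.

C[1] = 0xD3, C[2] = 0xD6, C[3] = 0x4E, C[4] = 0x99, C[5] = 0xF1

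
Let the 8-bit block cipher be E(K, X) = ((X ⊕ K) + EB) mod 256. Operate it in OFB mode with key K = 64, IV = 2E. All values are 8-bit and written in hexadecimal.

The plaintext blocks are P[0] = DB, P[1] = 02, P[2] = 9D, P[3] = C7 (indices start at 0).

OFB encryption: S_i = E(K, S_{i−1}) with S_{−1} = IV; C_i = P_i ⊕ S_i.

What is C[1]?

C[1] = 3E

C[0]: S = E(K, 2E) = 35; DB ⊕ 35 = EE.
C[1]: S = E(K, 35) = 3C; 02 ⊕ 3C = 3E.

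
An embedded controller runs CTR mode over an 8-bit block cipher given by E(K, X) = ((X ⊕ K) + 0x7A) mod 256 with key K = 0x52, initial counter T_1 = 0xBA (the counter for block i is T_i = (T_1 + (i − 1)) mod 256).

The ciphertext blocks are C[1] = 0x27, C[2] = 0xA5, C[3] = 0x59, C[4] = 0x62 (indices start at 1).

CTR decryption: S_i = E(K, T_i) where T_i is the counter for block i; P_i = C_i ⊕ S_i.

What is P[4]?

P[4]: T = 0xBD, S = E(K, T) = 0x69; 0x62 ⊕ 0x69 = 0x0B.

P[4] = 0x0B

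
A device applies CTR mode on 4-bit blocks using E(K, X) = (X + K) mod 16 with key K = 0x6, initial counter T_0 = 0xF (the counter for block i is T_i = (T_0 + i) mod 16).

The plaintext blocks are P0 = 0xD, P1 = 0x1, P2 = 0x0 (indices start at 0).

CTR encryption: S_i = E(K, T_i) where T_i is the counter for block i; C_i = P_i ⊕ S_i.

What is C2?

C2 = 0x7

C0: T = 0xF, S = E(K, T) = 0x5; 0xD ⊕ 0x5 = 0x8.
C1: T = 0x0, S = E(K, T) = 0x6; 0x1 ⊕ 0x6 = 0x7.
C2: T = 0x1, S = E(K, T) = 0x7; 0x0 ⊕ 0x7 = 0x7.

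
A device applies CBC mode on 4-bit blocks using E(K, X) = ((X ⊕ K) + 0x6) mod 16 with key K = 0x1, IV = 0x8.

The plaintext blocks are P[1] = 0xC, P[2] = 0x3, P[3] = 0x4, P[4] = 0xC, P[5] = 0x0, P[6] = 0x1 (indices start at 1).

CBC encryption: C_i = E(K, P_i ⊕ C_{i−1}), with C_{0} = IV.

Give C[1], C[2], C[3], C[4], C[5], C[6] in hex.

C[1] = 0xB, C[2] = 0xF, C[3] = 0x0, C[4] = 0x3, C[5] = 0x8, C[6] = 0xE

C[1]: P[1] ⊕ 0x8 = 0x4; E(K, 0x4) = 0xB.
C[2]: P[2] ⊕ 0xB = 0x8; E(K, 0x8) = 0xF.
C[3]: P[3] ⊕ 0xF = 0xB; E(K, 0xB) = 0x0.
C[4]: P[4] ⊕ 0x0 = 0xC; E(K, 0xC) = 0x3.
C[5]: P[5] ⊕ 0x3 = 0x3; E(K, 0x3) = 0x8.
C[6]: P[6] ⊕ 0x8 = 0x9; E(K, 0x9) = 0xE.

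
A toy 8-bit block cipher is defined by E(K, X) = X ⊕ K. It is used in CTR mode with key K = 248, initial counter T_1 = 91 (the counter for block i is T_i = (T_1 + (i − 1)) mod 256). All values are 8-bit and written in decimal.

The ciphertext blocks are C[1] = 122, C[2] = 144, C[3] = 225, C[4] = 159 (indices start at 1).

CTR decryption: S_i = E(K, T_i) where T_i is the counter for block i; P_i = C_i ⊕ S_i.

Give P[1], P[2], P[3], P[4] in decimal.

P[1] = 217, P[2] = 52, P[3] = 68, P[4] = 57

P[1]: T = 91, S = E(K, T) = 163; 122 ⊕ 163 = 217.
P[2]: T = 92, S = E(K, T) = 164; 144 ⊕ 164 = 52.
P[3]: T = 93, S = E(K, T) = 165; 225 ⊕ 165 = 68.
P[4]: T = 94, S = E(K, T) = 166; 159 ⊕ 166 = 57.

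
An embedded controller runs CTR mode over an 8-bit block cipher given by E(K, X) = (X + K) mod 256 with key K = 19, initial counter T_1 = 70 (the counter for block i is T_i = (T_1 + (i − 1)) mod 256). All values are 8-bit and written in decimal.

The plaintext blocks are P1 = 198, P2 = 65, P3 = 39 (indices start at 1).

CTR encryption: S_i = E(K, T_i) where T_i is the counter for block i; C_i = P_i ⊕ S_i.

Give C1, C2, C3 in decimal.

C1 = 159, C2 = 27, C3 = 124

C1: T = 70, S = E(K, T) = 89; 198 ⊕ 89 = 159.
C2: T = 71, S = E(K, T) = 90; 65 ⊕ 90 = 27.
C3: T = 72, S = E(K, T) = 91; 39 ⊕ 91 = 124.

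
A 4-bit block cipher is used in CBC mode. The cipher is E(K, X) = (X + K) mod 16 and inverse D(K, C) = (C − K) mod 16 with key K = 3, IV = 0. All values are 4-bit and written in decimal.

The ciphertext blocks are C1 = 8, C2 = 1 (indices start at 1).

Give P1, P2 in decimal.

P1 = 5, P2 = 6

CBC decryption: P_i = D(K, C_i) ⊕ C_{i−1}, with C_{0} = IV.
P1: D(K, 8) = 5; 5 ⊕ 0 = 5.
P2: D(K, 1) = 14; 14 ⊕ 8 = 6.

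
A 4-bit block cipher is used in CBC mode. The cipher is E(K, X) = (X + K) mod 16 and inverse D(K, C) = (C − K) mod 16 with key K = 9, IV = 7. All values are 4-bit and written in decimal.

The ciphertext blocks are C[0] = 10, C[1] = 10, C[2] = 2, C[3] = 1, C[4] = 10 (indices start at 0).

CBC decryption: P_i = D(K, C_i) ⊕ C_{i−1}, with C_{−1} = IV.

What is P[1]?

P[1] = 11

P[1]: D(K, 10) = 1; 1 ⊕ 10 = 11.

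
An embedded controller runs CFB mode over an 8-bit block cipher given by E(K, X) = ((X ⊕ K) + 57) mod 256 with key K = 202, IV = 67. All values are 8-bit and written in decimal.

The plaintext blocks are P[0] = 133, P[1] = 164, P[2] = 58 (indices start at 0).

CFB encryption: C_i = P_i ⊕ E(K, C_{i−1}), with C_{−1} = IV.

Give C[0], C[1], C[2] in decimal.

C[0]: E(K, 67) = 194; 133 ⊕ 194 = 71.
C[1]: E(K, 71) = 198; 164 ⊕ 198 = 98.
C[2]: E(K, 98) = 225; 58 ⊕ 225 = 219.

C[0] = 71, C[1] = 98, C[2] = 219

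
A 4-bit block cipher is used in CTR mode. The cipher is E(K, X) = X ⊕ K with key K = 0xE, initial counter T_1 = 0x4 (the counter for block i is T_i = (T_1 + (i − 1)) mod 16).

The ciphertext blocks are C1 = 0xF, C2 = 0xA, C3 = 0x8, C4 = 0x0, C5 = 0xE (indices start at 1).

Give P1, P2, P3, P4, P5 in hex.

P1 = 0x5, P2 = 0x1, P3 = 0x0, P4 = 0x9, P5 = 0x8

CTR decryption: S_i = E(K, T_i) where T_i is the counter for block i; P_i = C_i ⊕ S_i.
P1: T = 0x4, S = E(K, T) = 0xA; 0xF ⊕ 0xA = 0x5.
P2: T = 0x5, S = E(K, T) = 0xB; 0xA ⊕ 0xB = 0x1.
P3: T = 0x6, S = E(K, T) = 0x8; 0x8 ⊕ 0x8 = 0x0.
P4: T = 0x7, S = E(K, T) = 0x9; 0x0 ⊕ 0x9 = 0x9.
P5: T = 0x8, S = E(K, T) = 0x6; 0xE ⊕ 0x6 = 0x8.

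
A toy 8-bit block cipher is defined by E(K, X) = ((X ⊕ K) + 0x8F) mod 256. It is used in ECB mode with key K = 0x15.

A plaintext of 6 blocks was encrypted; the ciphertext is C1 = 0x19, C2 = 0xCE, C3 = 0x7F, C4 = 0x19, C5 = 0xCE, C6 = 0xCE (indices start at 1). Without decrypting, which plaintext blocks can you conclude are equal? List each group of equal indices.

ECB encrypts each block independently with the same key, so equal ciphertext blocks imply equal plaintext blocks.
C1 = C4 = 0x19, so P1 = P4.
C2 = C5 = C6 = 0xCE, so P2 = P5 = P6.

P1 = P4; P2 = P5 = P6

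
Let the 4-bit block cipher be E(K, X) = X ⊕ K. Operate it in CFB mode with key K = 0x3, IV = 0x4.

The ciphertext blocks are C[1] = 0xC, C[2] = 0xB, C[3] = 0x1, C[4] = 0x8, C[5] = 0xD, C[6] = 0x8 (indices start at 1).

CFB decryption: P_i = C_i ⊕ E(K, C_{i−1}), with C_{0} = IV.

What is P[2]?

P[2] = 0x4

P[2]: E(K, 0xC) = 0xF; 0xB ⊕ 0xF = 0x4.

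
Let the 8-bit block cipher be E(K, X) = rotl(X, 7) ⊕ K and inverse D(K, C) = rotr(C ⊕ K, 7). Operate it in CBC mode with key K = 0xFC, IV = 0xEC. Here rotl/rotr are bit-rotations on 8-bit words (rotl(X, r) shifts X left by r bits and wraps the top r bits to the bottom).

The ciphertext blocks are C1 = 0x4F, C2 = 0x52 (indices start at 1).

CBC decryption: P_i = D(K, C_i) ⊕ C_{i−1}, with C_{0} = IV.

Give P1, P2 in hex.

P1 = 0x8B, P2 = 0x12

P1: D(K, 0x4F) = 0x67; 0x67 ⊕ 0xEC = 0x8B.
P2: D(K, 0x52) = 0x5D; 0x5D ⊕ 0x4F = 0x12.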